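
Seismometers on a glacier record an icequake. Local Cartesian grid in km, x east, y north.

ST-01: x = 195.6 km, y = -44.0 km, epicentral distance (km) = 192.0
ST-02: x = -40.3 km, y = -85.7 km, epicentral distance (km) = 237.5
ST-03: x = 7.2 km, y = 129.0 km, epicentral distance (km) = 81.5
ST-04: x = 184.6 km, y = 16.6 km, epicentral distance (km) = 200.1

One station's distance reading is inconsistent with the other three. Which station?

ST-04

Solve using three stations at a time. Using ST-01, ST-02, ST-03 (subtract circle equations pairwise → linear system) gives (x, y) ≈ (87.4, 114.6).
Distances from that point to each station vs reported:
  ST-01: calculated 192.0 vs reported 192.0 → residual 0.0 km
  ST-02: calculated 237.5 vs reported 237.5 → residual 0.0 km
  ST-03: calculated 81.4 vs reported 81.5 → residual 0.1 km
  ST-04: calculated 138.0 vs reported 200.1 → residual 62.1 km
ST-01, ST-02, ST-03 are mutually consistent (residuals ≈ 0); ST-04 is off by 62.1 km.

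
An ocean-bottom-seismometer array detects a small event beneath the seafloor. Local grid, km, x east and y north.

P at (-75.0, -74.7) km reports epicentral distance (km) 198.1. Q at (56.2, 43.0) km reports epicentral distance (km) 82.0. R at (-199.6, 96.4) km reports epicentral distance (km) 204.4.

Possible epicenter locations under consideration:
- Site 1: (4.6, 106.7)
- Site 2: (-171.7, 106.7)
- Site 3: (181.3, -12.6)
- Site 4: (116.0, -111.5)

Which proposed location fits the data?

Site 1

For each candidate, compare |candidate − station| to the reported distance:
Site 1: residuals P 0.0, Q 0.0, R 0.1 → max 0.1 km
Site 2: residuals P 7.5, Q 154.6, R 174.7 → max 174.7 km
Site 3: residuals P 65.6, Q 54.9, R 191.8 → max 191.8 km
Site 4: residuals P 3.6, Q 83.7, R 173.5 → max 173.5 km
Only Site 1 has all residuals ≈ 0.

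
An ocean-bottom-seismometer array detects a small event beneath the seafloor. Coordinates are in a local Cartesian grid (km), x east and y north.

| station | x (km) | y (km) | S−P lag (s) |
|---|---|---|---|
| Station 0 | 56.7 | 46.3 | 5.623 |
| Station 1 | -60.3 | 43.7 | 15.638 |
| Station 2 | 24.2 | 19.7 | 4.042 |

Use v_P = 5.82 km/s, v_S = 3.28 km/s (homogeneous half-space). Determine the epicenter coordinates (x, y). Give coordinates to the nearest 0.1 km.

Distance from S−P lag: d = Δt · v_P v_S / (v_P − v_S) = Δt · (5.82·3.28)/(5.82−3.28) ≈ 7.5156·Δt.
So d_Station 0 = 42.26, d_Station 1 = 117.53, d_Station 2 = 30.38 km.
Circle about each station: (x − 56.7)² + (y − 46.3)² = 42.26²; (x + 60.3)² + (y − 43.7)² = 117.53²; (x − 24.2)² + (y − 19.7)² = 30.38².
Subtracting the Station 0 equation from the Station 1 and Station 2 equations removes the quadratic terms:
-234.0 x − 5.2 y = -11840.19
-65.0 x − 53.2 y = -3521.89
Solving the 2×2 system: x ≈ 50.5, y ≈ 4.5 km.

x ≈ 50.5 km, y ≈ 4.5 km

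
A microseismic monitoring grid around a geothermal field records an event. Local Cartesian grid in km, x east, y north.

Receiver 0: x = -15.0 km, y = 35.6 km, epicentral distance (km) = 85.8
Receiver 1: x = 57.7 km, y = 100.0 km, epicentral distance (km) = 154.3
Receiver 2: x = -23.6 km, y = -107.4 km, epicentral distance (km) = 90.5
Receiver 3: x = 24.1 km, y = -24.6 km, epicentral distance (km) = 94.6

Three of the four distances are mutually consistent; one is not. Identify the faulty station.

Receiver 1

Solve using three stations at a time. Using Receiver 0, Receiver 2, Receiver 3 (subtract circle equations pairwise → linear system) gives (x, y) ≈ (-70.3, -29.9).
Distances from that point to each station vs reported:
  Receiver 0: calculated 85.8 vs reported 85.8 → residual 0.0 km
  Receiver 1: calculated 182.4 vs reported 154.3 → residual 28.1 km
  Receiver 2: calculated 90.5 vs reported 90.5 → residual 0.0 km
  Receiver 3: calculated 94.6 vs reported 94.6 → residual 0.0 km
Receiver 0, Receiver 2, Receiver 3 are mutually consistent (residuals ≈ 0); Receiver 1 is off by 28.1 km.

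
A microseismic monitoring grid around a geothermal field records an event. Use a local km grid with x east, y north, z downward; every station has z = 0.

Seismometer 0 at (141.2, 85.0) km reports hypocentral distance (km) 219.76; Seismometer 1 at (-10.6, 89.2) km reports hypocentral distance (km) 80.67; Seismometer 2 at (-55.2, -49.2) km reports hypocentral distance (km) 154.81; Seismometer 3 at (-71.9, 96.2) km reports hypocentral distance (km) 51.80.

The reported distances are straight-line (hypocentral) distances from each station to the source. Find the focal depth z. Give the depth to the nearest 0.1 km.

Each station gives a sphere (x−x_i)² + (y−y_i)² + z² = d_i² (stations at z=0).
Subtracting the Seismometer 0 sphere from Seismometer 1 and Seismometer 2: z² cancels, leaving linear equations in x and y:
-303.6 x + 8.4 y = 22693.37
-392.8 x − 268.4 y = 2633.56
Solving: x ≈ -72.100, y ≈ 95.705 km (keep extra digits for the depth step; rounded: -72.1, 95.7).
Then from the Seismometer 0 sphere: z² = 219.76² − (x − 141.2)² − (y − 85.0)² with x = -72.100, y = 95.705, so z ≈ 51.797 ≈ 51.8 km.
Check against Seismometer 3 (with the unrounded solution): distance 51.80 ≈ 51.80 km. ✓

z ≈ 51.8 km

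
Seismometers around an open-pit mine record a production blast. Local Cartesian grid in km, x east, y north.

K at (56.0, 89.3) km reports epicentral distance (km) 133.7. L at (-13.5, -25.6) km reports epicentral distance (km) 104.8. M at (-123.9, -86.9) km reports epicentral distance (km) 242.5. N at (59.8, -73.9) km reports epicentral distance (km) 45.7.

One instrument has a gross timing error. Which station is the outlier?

M

Solve using three stations at a time. Using K, L, N (subtract circle equations pairwise → linear system) gives (x, y) ≈ (90.3, -39.9).
Distances from that point to each station vs reported:
  K: calculated 133.7 vs reported 133.7 → residual 0.0 km
  L: calculated 104.8 vs reported 104.8 → residual 0.0 km
  M: calculated 219.3 vs reported 242.5 → residual 23.2 km
  N: calculated 45.7 vs reported 45.7 → residual 0.0 km
K, L, N are mutually consistent (residuals ≈ 0); M is off by 23.2 km.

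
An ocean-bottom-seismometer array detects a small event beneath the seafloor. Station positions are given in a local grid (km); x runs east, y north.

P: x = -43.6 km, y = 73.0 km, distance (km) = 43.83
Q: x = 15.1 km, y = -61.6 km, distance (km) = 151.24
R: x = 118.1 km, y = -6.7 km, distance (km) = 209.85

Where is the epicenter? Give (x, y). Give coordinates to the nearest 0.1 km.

Circle about each station: (x + 43.6)² + (y − 73.0)² = 43.83²; (x − 15.1)² + (y + 61.6)² = 151.24²; (x − 118.1)² + (y + 6.7)² = 209.85².
Subtracting pairs of circle equations eliminates x²+y² and gives linear equations (the radical axes):
117.4 x − 269.2 y = -24159.86
323.4 x − 159.4 y = -35353.41
Solving the 2×2 system: x ≈ -82.9, y ≈ 53.6 km.

x ≈ -82.9 km, y ≈ 53.6 km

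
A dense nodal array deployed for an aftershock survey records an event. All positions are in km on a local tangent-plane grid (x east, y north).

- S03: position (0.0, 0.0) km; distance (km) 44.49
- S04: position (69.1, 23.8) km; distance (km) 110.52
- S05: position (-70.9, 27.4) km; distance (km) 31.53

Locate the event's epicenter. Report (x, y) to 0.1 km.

Circle about each station: x² + y² = 44.49²; (x − 69.1)² + (y − 23.8)² = 110.52²; (x + 70.9)² + (y − 27.4)² = 31.53².
Subtracting the S03 equation from the S04 and S05 equations removes the quadratic terms:
138.2 x + 47.6 y = -4894.06
-141.8 x + 54.8 y = 6762.79
Solving the 2×2 system: x ≈ -41.2, y ≈ 16.8 km.

x ≈ -41.2 km, y ≈ 16.8 km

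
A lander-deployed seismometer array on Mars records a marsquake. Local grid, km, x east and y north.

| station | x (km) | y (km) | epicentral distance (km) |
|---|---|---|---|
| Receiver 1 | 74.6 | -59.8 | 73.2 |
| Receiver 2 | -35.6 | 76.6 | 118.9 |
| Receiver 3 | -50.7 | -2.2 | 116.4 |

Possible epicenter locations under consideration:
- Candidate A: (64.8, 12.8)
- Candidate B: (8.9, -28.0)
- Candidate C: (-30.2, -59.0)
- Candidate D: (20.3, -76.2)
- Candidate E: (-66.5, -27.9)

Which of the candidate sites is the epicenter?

For each candidate, compare |candidate − station| to the reported distance:
Candidate A: residuals Receiver 1 0.1, Receiver 2 0.1, Receiver 3 0.1 → max 0.1 km
Candidate B: residuals Receiver 1 0.2, Receiver 2 5.2, Receiver 3 51.5 → max 51.5 km
Candidate C: residuals Receiver 1 31.6, Receiver 2 16.8, Receiver 3 56.0 → max 56.0 km
Candidate D: residuals Receiver 1 16.5, Receiver 2 43.8, Receiver 3 13.8 → max 43.8 km
Candidate E: residuals Receiver 1 71.5, Receiver 2 9.9, Receiver 3 86.2 → max 86.2 km
Only Candidate A has all residuals ≈ 0.

Candidate A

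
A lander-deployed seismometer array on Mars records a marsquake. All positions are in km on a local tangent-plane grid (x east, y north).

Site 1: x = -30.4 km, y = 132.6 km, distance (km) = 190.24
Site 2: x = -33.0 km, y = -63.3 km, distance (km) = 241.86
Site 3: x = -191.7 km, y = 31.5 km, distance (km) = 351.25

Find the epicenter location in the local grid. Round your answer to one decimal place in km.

154.8 km east, 89.1 km north

Circle about each station: (x + 30.4)² + (y − 132.6)² = 190.24²; (x + 33.0)² + (y + 63.3)² = 241.86²; (x + 191.7)² + (y − 31.5)² = 351.25².
Subtracting the Site 1 equation from the Site 2 and Site 3 equations removes the quadratic terms:
-5.2 x − 391.8 y = -35716.03
-322.6 x − 202.2 y = -67951.08
Solving the 2×2 system: x ≈ 154.8, y ≈ 89.1 km.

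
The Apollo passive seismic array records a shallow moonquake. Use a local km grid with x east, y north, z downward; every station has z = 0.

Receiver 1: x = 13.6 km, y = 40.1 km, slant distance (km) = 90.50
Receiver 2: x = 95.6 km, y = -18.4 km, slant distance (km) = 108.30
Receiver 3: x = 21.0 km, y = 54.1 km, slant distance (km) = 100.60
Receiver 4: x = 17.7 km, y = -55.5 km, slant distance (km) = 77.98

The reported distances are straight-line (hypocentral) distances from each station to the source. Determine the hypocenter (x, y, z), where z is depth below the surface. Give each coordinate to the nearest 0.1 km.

(11.8, -18.9, 68.6)

Each station gives a sphere (x−x_i)² + (y−y_i)² + z² = d_i² (stations at z=0).
Subtracting the Receiver 1 sphere from Receiver 2 and Receiver 3: z² cancels, leaving linear equations in x and y:
164.0 x − 117.0 y = 4146.31
14.8 x + 28.0 y = -355.27
Solving: x ≈ 11.786, y ≈ -18.918 km (keep extra digits for the depth step; rounded: 11.8, -18.9).
Then from the Receiver 1 sphere: z² = 90.50² − (x − 13.6)² − (y − 40.1)² with x = 11.786, y = -18.918, so z ≈ 68.585 ≈ 68.6 km.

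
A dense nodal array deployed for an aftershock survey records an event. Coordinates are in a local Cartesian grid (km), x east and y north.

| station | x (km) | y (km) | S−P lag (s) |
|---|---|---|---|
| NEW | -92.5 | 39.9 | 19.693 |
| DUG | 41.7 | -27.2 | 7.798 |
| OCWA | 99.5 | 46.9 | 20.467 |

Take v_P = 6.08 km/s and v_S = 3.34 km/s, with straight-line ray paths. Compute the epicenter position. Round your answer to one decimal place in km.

Distance from S−P lag: d = Δt · v_P v_S / (v_P − v_S) = Δt · (6.08·3.34)/(6.08−3.34) ≈ 7.4114·Δt.
So d_NEW = 145.95, d_DUG = 57.79, d_OCWA = 151.69 km.
Circle about each station: (x + 92.5)² + (y − 39.9)² = 145.95²; (x − 41.7)² + (y + 27.2)² = 57.79²; (x − 99.5)² + (y − 46.9)² = 151.69².
Subtracting the NEW equation from the DUG and OCWA equations removes the quadratic terms:
268.4 x − 134.2 y = 10292.19
384.0 x + 14.0 y = 243.15
Solving the 2×2 system: x ≈ 3.2, y ≈ -70.3 km.

3.2 km east, -70.3 km north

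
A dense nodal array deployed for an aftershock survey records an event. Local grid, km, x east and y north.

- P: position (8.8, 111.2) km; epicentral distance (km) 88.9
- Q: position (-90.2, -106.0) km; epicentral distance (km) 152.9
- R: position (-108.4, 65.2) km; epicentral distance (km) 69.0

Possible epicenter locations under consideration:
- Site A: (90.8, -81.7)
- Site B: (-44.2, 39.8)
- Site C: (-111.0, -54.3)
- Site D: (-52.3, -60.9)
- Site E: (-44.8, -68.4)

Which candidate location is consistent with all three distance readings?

Site B

For each candidate, compare |candidate − station| to the reported distance:
Site A: residuals P 120.7, Q 29.7, R 178.5 → max 178.5 km
Site B: residuals P 0.0, Q 0.0, R 0.0 → max 0.0 km
Site C: residuals P 115.4, Q 97.2, R 50.5 → max 115.4 km
Site D: residuals P 93.7, Q 94.0, R 69.0 → max 94.0 km
Site E: residuals P 98.5, Q 94.0, R 79.0 → max 98.5 km
Only Site B has all residuals ≈ 0.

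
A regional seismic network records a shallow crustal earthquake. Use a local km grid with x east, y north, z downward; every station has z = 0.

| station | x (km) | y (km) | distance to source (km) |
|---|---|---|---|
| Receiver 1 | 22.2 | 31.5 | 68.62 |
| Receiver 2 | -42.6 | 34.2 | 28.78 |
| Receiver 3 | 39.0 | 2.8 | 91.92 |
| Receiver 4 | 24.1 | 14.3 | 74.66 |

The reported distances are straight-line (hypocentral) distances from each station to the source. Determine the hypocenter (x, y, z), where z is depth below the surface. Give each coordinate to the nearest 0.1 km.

Each station gives a sphere (x−x_i)² + (y−y_i)² + z² = d_i² (stations at z=0).
Subtracting the Receiver 1 sphere from Receiver 2 and Receiver 3: z² cancels, leaving linear equations in x and y:
-129.6 x + 5.4 y = 5379.73
33.6 x − 57.4 y = -3696.83
Solving: x ≈ -39.797, y ≈ 41.109 km (keep extra digits for the depth step; rounded: -39.8, 41.1).
Then from the Receiver 1 sphere: z² = 68.62² − (x − 22.2)² − (y − 31.5)² with x = -39.797, y = 41.109, so z ≈ 27.798 ≈ 27.8 km.

x ≈ -39.8 km, y ≈ 41.1 km, depth ≈ 27.8 km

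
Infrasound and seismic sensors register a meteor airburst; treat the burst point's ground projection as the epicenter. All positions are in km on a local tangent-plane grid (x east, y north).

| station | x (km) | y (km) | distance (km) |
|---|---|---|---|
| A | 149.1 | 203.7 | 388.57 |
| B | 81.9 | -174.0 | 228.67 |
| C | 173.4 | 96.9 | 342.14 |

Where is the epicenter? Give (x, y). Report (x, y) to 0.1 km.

-123.4 km east, -73.3 km north

Circle about each station: (x − 149.1)² + (y − 203.7)² = 388.57²; (x − 81.9)² + (y + 174.0)² = 228.67²; (x − 173.4)² + (y − 96.9)² = 342.14².
Subtracting pairs of circle equations eliminates x²+y² and gives linear equations (the radical axes):
-134.4 x − 755.4 y = 71955.79
48.6 x − 213.6 y = 9659.54
Solving the 2×2 system: x ≈ -123.4, y ≈ -73.3 km.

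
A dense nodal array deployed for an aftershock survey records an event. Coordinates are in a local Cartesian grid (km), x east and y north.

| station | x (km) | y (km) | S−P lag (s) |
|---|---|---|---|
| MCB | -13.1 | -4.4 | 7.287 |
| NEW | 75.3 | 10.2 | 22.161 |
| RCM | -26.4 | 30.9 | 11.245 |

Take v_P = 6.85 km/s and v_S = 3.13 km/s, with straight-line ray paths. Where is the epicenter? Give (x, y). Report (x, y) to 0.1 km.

(-45.6, -31.0)

Distance from S−P lag: d = Δt · v_P v_S / (v_P − v_S) = Δt · (6.85·3.13)/(6.85−3.13) ≈ 5.7636·Δt.
So d_MCB = 42.00, d_NEW = 127.73, d_RCM = 64.81 km.
Circle about each station: (x + 13.1)² + (y + 4.4)² = 42.00²; (x − 75.3)² + (y − 10.2)² = 127.73²; (x + 26.4)² + (y − 30.9)² = 64.81².
Subtracting the MCB equation from the NEW and RCM equations removes the quadratic terms:
176.8 x + 29.2 y = -8967.79
-26.6 x + 70.6 y = -975.54
Solving the 2×2 system: x ≈ -45.6, y ≈ -31.0 km.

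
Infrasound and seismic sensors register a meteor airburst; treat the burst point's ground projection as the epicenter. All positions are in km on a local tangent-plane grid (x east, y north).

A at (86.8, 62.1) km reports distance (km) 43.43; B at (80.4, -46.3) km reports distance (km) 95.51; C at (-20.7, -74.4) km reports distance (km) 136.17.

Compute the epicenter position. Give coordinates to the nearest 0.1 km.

Circle about each station: (x − 86.8)² + (y − 62.1)² = 43.43²; (x − 80.4)² + (y + 46.3)² = 95.51²; (x + 20.7)² + (y + 74.4)² = 136.17².
Subtracting the A equation from the B and C equations removes the quadratic terms:
-12.8 x − 216.8 y = -10018.80
-215.0 x − 273.0 y = -22082.90
Solving the 2×2 system: x ≈ 47.6, y ≈ 43.4 km.

47.6 km east, 43.4 km north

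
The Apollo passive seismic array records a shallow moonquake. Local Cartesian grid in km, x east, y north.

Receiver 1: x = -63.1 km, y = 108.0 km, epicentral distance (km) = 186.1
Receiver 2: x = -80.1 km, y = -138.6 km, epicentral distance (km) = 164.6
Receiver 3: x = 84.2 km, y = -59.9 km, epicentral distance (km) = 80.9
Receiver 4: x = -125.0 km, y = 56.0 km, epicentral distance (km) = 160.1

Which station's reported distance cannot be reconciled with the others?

Solve using three stations at a time. Using Receiver 2, Receiver 3, Receiver 4 (subtract circle equations pairwise → linear system) gives (x, y) ≈ (21.3, -9.0).
Distances from that point to each station vs reported:
  Receiver 1: calculated 144.3 vs reported 186.1 → residual 41.8 km
  Receiver 2: calculated 164.6 vs reported 164.6 → residual 0.0 km
  Receiver 3: calculated 80.9 vs reported 80.9 → residual 0.0 km
  Receiver 4: calculated 160.1 vs reported 160.1 → residual 0.0 km
Receiver 2, Receiver 3, Receiver 4 are mutually consistent (residuals ≈ 0); Receiver 1 is off by 41.8 km.

Receiver 1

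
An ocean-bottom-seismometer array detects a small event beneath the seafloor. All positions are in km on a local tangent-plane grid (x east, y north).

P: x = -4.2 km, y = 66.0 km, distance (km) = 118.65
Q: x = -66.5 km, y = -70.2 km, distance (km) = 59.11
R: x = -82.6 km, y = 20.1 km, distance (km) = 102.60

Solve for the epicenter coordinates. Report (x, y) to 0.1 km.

Circle about each station: (x + 4.2)² + (y − 66.0)² = 118.65²; (x + 66.5)² + (y + 70.2)² = 59.11²; (x + 82.6)² + (y − 20.1)² = 102.60².
Subtracting the P equation from the Q and R equations removes the quadratic terms:
-124.6 x − 272.4 y = 15560.48
-156.8 x − 91.8 y = 6404.19
Solving the 2×2 system: x ≈ -10.1, y ≈ -52.5 km.
Check against P (with the unrounded x, y): √((x + 4.2)²+(y − 66.0)²) = 118.65 ≈ 118.65 km. ✓

x ≈ -10.1 km, y ≈ -52.5 km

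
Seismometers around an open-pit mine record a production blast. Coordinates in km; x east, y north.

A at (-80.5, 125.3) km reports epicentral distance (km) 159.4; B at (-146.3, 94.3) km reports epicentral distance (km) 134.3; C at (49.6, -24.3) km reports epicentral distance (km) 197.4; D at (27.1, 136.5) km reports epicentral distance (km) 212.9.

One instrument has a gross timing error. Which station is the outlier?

C

Solve using three stations at a time. Using A, B, D (subtract circle equations pairwise → linear system) gives (x, y) ≈ (-102.2, -32.8).
Distances from that point to each station vs reported:
  A: calculated 159.6 vs reported 159.4 → residual 0.2 km
  B: calculated 134.6 vs reported 134.3 → residual 0.3 km
  C: calculated 152.1 vs reported 197.4 → residual 45.3 km
  D: calculated 213.1 vs reported 212.9 → residual 0.2 km
A, B, D are mutually consistent (residuals ≈ 0); C is off by 45.3 km.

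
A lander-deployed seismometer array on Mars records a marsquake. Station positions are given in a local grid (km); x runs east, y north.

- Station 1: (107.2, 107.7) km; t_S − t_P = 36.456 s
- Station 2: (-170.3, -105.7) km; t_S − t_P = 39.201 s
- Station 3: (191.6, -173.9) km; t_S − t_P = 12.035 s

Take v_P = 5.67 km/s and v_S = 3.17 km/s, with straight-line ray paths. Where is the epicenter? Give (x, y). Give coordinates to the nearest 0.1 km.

(107.3, -154.4)

Distance from S−P lag: d = Δt · v_P v_S / (v_P − v_S) = Δt · (5.67·3.17)/(5.67−3.17) ≈ 7.1896·Δt.
So d_Station 1 = 262.10, d_Station 2 = 281.84, d_Station 3 = 86.53 km.
Circle about each station: (x − 107.2)² + (y − 107.7)² = 262.10²; (x + 170.3)² + (y + 105.7)² = 281.84²; (x − 191.6)² + (y + 173.9)² = 86.53².
Subtracting pairs of circle equations eliminates x²+y² and gives linear equations (the radical axes):
-555.0 x − 426.8 y = 6346.07
168.8 x − 563.2 y = 105069.61
Solving the 2×2 system: x ≈ 107.3, y ≈ -154.4 km.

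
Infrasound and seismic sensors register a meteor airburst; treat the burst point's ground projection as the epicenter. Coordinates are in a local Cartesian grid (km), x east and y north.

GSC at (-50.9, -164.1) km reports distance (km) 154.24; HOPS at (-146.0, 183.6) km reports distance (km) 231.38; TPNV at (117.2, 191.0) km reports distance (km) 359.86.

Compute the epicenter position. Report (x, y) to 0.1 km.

(-152.1, -47.7)

Circle about each station: (x + 50.9)² + (y + 164.1)² = 154.24²; (x + 146.0)² + (y − 183.6)² = 231.38²; (x − 117.2)² + (y − 191.0)² = 359.86².
Subtracting the GSC equation from the HOPS and TPNV equations removes the quadratic terms:
-190.2 x + 695.4 y = -4241.39
336.2 x + 710.2 y = -85012.02
Solving the 2×2 system: x ≈ -152.1, y ≈ -47.7 km.
Check against GSC (with the unrounded x, y): √((x + 50.9)²+(y + 164.1)²) = 154.24 ≈ 154.24 km. ✓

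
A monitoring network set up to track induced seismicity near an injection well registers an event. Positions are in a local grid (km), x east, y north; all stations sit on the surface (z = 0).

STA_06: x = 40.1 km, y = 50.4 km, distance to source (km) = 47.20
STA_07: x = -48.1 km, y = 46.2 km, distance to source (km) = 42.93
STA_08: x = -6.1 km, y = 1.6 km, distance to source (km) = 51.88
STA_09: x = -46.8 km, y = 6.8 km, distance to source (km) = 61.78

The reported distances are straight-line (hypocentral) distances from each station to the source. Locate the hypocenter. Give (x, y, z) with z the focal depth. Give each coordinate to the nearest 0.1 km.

Each station gives a sphere (x−x_i)² + (y−y_i)² + z² = d_i² (stations at z=0).
Subtracting the STA_06 sphere from STA_07 and STA_08: z² cancels, leaving linear equations in x and y:
-176.4 x − 8.4 y = 684.74
-92.4 x − 97.6 y = -4572.09
Solving: x ≈ -6.401, y ≈ 52.905 km (keep extra digits for the depth step; rounded: -6.4, 52.9).
Then from the STA_06 sphere: z² = 47.20² − (x − 40.1)² − (y − 50.4)² with x = -6.401, y = 52.905, so z ≈ 7.696 ≈ 7.7 km.

x ≈ -6.4 km, y ≈ 52.9 km, depth ≈ 7.7 km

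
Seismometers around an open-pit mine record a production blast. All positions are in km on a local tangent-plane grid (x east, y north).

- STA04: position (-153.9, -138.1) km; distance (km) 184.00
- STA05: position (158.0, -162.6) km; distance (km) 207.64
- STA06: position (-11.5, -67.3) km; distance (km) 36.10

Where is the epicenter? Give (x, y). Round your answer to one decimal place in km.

Circle about each station: (x + 153.9)² + (y + 138.1)² = 184.00²; (x − 158.0)² + (y + 162.6)² = 207.64²; (x + 11.5)² + (y + 67.3)² = 36.10².
Subtracting the STA04 equation from the STA05 and STA06 equations removes the quadratic terms:
623.8 x − 49.0 y = -612.43
284.8 x + 141.6 y = -5542.49
Solving the 2×2 system: x ≈ -3.5, y ≈ -32.1 km.
Check against STA04 (with the unrounded x, y): √((x + 153.9)²+(y + 138.1)²) = 184.00 ≈ 184.00 km. ✓

-3.5 km east, -32.1 km north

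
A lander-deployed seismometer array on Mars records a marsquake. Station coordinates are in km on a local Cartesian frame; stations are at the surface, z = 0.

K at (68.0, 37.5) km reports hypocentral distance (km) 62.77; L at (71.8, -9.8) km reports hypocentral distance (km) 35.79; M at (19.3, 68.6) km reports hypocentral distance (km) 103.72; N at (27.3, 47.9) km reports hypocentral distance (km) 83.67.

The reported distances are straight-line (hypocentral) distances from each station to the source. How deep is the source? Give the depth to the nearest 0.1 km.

Each station gives a sphere (x−x_i)² + (y−y_i)² + z² = d_i² (stations at z=0).
Subtracting the K sphere from L and M: z² cancels, leaving linear equations in x and y:
7.6 x − 94.6 y = 1880.18
-97.4 x + 62.2 y = -7769.57
Solving: x ≈ 70.705, y ≈ -14.195 km (keep extra digits for the depth step; rounded: 70.7, -14.2).
Then from the K sphere: z² = 62.77² − (x − 68.0)² − (y − 37.5)² with x = 70.705, y = -14.195, so z ≈ 35.502 ≈ 35.5 km.
Check against N (with the unrounded solution): distance 83.67 ≈ 83.67 km. ✓

35.5 km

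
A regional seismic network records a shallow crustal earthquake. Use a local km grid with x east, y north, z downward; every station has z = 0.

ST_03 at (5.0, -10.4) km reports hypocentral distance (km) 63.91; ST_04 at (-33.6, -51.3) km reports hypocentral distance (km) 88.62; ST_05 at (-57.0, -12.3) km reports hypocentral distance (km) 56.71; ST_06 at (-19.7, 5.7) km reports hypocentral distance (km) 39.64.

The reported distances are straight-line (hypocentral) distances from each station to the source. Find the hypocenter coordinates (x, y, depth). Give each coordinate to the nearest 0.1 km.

Each station gives a sphere (x−x_i)² + (y−y_i)² + z² = d_i² (stations at z=0).
Subtracting the ST_03 sphere from ST_04 and ST_05: z² cancels, leaving linear equations in x and y:
-77.2 x − 81.8 y = -141.53
-124.0 x − 3.8 y = 4135.59
Solving: x ≈ -34.399, y ≈ 34.195 km (keep extra digits for the depth step; rounded: -34.4, 34.2).
Then from the ST_03 sphere: z² = 63.91² − (x − 5.0)² − (y + 10.4)² with x = -34.399, y = 34.195, so z ≈ 23.313 ≈ 23.3 km.

(-34.4, 34.2, 23.3)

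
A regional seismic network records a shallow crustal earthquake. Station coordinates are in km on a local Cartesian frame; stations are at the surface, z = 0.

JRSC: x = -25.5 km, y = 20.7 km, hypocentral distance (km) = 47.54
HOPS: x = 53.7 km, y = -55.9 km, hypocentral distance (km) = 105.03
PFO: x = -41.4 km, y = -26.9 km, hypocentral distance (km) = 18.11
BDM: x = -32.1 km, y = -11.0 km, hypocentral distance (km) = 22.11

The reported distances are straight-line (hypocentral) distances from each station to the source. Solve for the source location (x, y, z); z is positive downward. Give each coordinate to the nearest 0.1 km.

Each station gives a sphere (x−x_i)² + (y−y_i)² + z² = d_i² (stations at z=0).
Subtracting the JRSC sphere from HOPS and PFO: z² cancels, leaving linear equations in x and y:
158.4 x − 153.2 y = -3841.49
-31.8 x − 95.2 y = 3290.91
Solving: x ≈ -43.600, y ≈ -20.005 km (keep extra digits for the depth step; rounded: -43.6, -20.0).
Then from the JRSC sphere: z² = 47.54² − (x + 25.5)² − (y − 20.7)² with x = -43.600, y = -20.005, so z ≈ 16.600 ≈ 16.6 km.

x ≈ -43.6 km, y ≈ -20.0 km, depth ≈ 16.6 km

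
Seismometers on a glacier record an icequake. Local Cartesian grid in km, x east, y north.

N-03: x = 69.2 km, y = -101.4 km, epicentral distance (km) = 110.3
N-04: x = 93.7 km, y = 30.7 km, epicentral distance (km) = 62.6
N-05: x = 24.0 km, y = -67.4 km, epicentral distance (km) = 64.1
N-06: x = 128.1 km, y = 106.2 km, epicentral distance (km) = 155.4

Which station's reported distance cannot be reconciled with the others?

N-04

Solve using three stations at a time. Using N-03, N-05, N-06 (subtract circle equations pairwise → linear system) gives (x, y) ≈ (18.2, -3.6).
Distances from that point to each station vs reported:
  N-03: calculated 110.3 vs reported 110.3 → residual 0.0 km
  N-04: calculated 82.9 vs reported 62.6 → residual 20.3 km
  N-05: calculated 64.0 vs reported 64.1 → residual 0.1 km
  N-06: calculated 155.4 vs reported 155.4 → residual 0.0 km
N-03, N-05, N-06 are mutually consistent (residuals ≈ 0); N-04 is off by 20.3 km.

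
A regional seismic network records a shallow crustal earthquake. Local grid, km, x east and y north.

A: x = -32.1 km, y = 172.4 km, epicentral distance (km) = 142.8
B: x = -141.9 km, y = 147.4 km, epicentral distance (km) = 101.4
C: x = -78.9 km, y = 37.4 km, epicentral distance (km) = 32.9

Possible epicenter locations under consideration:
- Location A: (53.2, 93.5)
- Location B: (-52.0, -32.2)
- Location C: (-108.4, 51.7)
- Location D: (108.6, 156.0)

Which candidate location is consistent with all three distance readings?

For each candidate, compare |candidate − station| to the reported distance:
Location A: residuals A 26.6, B 101.0, C 110.6 → max 110.6 km
Location B: residuals A 62.8, B 99.4, C 41.7 → max 99.4 km
Location C: residuals A 0.0, B 0.0, C 0.1 → max 0.1 km
Location D: residuals A 1.1, B 149.2, C 189.0 → max 189.0 km
Only Location C has all residuals ≈ 0.

Location C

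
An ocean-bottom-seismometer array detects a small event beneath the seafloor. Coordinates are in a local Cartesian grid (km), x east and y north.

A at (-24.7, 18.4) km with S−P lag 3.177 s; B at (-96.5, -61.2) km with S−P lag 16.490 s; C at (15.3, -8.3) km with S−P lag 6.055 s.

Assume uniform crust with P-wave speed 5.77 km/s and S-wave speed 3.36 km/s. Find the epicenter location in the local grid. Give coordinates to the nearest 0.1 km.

Distance from S−P lag: d = Δt · v_P v_S / (v_P − v_S) = Δt · (5.77·3.36)/(5.77−3.36) ≈ 8.0445·Δt.
So d_A = 25.56, d_B = 132.65, d_C = 48.71 km.
Circle about each station: (x + 24.7)² + (y − 18.4)² = 25.56²; (x + 96.5)² + (y + 61.2)² = 132.65²; (x − 15.3)² + (y + 8.3)² = 48.71².
Subtracting the A equation from the B and C equations removes the quadratic terms:
-143.6 x − 159.2 y = -4833.67
80.0 x − 53.4 y = -2365.02
Solving the 2×2 system: x ≈ -5.8, y ≈ 35.6 km.
Check against A (with the unrounded x, y): √((x + 24.7)²+(y − 18.4)²) = 25.55 ≈ 25.56 km. ✓

x ≈ -5.8 km, y ≈ 35.6 km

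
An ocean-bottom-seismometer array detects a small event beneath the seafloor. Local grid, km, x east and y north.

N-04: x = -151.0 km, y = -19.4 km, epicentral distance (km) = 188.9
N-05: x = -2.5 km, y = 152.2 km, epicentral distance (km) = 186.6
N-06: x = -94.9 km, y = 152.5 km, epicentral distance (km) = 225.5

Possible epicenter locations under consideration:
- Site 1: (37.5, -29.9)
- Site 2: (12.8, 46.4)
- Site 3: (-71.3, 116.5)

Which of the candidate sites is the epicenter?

Site 1

For each candidate, compare |candidate − station| to the reported distance:
Site 1: residuals N-04 0.1, N-05 0.2, N-06 0.1 → max 0.2 km
Site 2: residuals N-04 12.4, N-05 79.7, N-06 74.3 → max 79.7 km
Site 3: residuals N-04 31.4, N-05 109.1, N-06 182.5 → max 182.5 km
Only Site 1 has all residuals ≈ 0.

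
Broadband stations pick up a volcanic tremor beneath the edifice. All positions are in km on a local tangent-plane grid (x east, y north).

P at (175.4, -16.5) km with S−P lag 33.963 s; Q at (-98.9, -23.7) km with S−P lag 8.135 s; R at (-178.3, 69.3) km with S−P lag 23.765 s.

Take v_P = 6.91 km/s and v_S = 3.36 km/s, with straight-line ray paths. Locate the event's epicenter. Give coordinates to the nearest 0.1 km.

x ≈ -46.7 km, y ≈ -13.4 km

Distance from S−P lag: d = Δt · v_P v_S / (v_P − v_S) = Δt · (6.91·3.36)/(6.91−3.36) ≈ 6.5402·Δt.
So d_P = 222.12, d_Q = 53.20, d_R = 155.43 km.
Circle about each station: (x − 175.4)² + (y + 16.5)² = 222.12²; (x + 98.9)² + (y + 23.7)² = 53.20²; (x + 178.3)² + (y − 69.3)² = 155.43².
Subtracting pairs of circle equations eliminates x²+y² and gives linear equations (the radical axes):
-548.6 x − 14.4 y = 25812.54
-707.4 x + 171.6 y = 30734.78
Solving the 2×2 system: x ≈ -46.7, y ≈ -13.4 km.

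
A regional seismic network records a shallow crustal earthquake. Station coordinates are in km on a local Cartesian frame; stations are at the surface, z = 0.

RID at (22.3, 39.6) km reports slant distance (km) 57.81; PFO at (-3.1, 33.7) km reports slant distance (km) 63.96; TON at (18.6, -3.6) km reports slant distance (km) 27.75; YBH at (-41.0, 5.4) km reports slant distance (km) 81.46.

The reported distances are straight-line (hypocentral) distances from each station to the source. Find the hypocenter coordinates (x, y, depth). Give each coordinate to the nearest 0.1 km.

x ≈ 35.9 km, y ≈ -13.1 km, depth ≈ 19.5 km

Each station gives a sphere (x−x_i)² + (y−y_i)² + z² = d_i² (stations at z=0).
Subtracting the RID sphere from PFO and TON: z² cancels, leaving linear equations in x and y:
-50.8 x − 11.8 y = -1669.04
-7.4 x − 86.4 y = 865.40
Solving: x ≈ 35.896, y ≈ -13.091 km (keep extra digits for the depth step; rounded: 35.9, -13.1).
Then from the RID sphere: z² = 57.81² − (x − 22.3)² − (y − 39.6)² with x = 35.896, y = -13.091, so z ≈ 19.514 ≈ 19.5 km.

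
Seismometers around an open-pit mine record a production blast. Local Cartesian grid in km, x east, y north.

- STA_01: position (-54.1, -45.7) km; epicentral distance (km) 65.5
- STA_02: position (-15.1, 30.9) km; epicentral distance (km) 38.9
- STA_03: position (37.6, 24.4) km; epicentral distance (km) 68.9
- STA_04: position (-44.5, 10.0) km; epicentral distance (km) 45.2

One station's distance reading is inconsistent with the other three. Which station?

STA_03

Solve using three stations at a time. Using STA_01, STA_02, STA_04 (subtract circle equations pairwise → linear system) gives (x, y) ≈ (-2.1, -5.8).
Distances from that point to each station vs reported:
  STA_01: calculated 65.5 vs reported 65.5 → residual 0.0 km
  STA_02: calculated 38.9 vs reported 38.9 → residual 0.0 km
  STA_03: calculated 49.9 vs reported 68.9 → residual 19.0 km
  STA_04: calculated 45.2 vs reported 45.2 → residual 0.0 km
STA_01, STA_02, STA_04 are mutually consistent (residuals ≈ 0); STA_03 is off by 19.0 km.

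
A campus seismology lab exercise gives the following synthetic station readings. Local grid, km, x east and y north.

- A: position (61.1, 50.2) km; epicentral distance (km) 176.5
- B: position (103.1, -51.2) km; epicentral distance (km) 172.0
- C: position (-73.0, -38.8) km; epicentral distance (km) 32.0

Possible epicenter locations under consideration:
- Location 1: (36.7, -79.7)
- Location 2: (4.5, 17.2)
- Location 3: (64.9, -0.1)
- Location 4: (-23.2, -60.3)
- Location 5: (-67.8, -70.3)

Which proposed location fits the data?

Location 5

For each candidate, compare |candidate − station| to the reported distance:
Location 1: residuals A 44.3, B 99.7, C 85.1 → max 99.7 km
Location 2: residuals A 111.0, B 52.0, C 63.6 → max 111.0 km
Location 3: residuals A 126.1, B 108.2, C 111.2 → max 126.1 km
Location 4: residuals A 37.5, B 45.4, C 22.2 → max 45.4 km
Location 5: residuals A 0.0, B 0.0, C 0.1 → max 0.1 km
Only Location 5 has all residuals ≈ 0.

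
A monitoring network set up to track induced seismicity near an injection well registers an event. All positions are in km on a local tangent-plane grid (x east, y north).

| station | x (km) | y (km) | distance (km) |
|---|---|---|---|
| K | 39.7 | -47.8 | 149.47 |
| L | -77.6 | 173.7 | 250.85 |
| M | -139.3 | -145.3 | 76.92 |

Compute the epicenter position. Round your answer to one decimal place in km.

(-107.2, -75.4)

Circle about each station: (x − 39.7)² + (y + 47.8)² = 149.47²; (x + 77.6)² + (y − 173.7)² = 250.85²; (x + 139.3)² + (y + 145.3)² = 76.92².
Subtracting pairs of circle equations eliminates x²+y² and gives linear equations (the radical axes):
-234.6 x + 443.0 y = -8251.92
-358.0 x − 195.0 y = 53080.24
Solving the 2×2 system: x ≈ -107.2, y ≈ -75.4 km.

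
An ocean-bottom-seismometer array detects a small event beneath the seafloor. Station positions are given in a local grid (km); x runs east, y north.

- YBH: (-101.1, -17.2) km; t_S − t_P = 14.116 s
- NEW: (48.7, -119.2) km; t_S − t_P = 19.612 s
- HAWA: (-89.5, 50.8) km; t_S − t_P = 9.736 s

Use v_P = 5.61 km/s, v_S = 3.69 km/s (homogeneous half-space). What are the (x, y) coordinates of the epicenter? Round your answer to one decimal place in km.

Distance from S−P lag: d = Δt · v_P v_S / (v_P − v_S) = Δt · (5.61·3.69)/(5.61−3.69) ≈ 10.7817·Δt.
So d_YBH = 152.19, d_NEW = 211.45, d_HAWA = 104.97 km.
Circle about each station: (x + 101.1)² + (y + 17.2)² = 152.19²; (x − 48.7)² + (y + 119.2)² = 211.45²; (x + 89.5)² + (y − 50.8)² = 104.97².
Subtracting the YBH equation from the NEW and HAWA equations removes the quadratic terms:
299.6 x − 204.0 y = -15486.03
23.2 x + 136.0 y = 12216.94
Solving the 2×2 system: x ≈ 8.5, y ≈ 88.4 km.

8.5 km east, 88.4 km north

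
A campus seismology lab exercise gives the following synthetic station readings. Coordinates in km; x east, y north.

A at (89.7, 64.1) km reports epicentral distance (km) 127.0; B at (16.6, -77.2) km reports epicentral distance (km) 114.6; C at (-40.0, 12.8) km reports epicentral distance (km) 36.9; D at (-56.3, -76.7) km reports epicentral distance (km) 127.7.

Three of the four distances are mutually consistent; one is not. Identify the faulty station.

B

Solve using three stations at a time. Using A, C, D (subtract circle equations pairwise → linear system) gives (x, y) ≈ (-36.4, 49.4).
Distances from that point to each station vs reported:
  A: calculated 127.0 vs reported 127.0 → residual 0.0 km
  B: calculated 137.3 vs reported 114.6 → residual 22.7 km
  C: calculated 36.8 vs reported 36.9 → residual 0.1 km
  D: calculated 127.7 vs reported 127.7 → residual 0.0 km
A, C, D are mutually consistent (residuals ≈ 0); B is off by 22.7 km.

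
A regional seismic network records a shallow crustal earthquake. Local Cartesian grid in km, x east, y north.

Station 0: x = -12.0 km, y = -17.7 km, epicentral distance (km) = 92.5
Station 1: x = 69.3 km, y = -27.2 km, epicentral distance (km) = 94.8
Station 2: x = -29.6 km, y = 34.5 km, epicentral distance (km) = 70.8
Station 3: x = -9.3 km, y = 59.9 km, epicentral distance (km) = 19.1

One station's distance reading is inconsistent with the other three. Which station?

Solve using three stations at a time. Using Station 0, Station 1, Station 2 (subtract circle equations pairwise → linear system) gives (x, y) ≈ (35.8, 61.4).
Distances from that point to each station vs reported:
  Station 0: calculated 92.4 vs reported 92.5 → residual 0.1 km
  Station 1: calculated 94.7 vs reported 94.8 → residual 0.1 km
  Station 2: calculated 70.7 vs reported 70.8 → residual 0.1 km
  Station 3: calculated 45.1 vs reported 19.1 → residual 26.0 km
Station 0, Station 1, Station 2 are mutually consistent (residuals ≈ 0); Station 3 is off by 26.0 km.

Station 3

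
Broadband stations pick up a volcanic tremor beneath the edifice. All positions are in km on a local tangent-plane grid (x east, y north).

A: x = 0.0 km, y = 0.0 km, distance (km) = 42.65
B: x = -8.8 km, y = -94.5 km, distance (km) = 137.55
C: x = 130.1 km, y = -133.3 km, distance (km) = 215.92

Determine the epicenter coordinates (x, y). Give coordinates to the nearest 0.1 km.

4.6 km east, 42.4 km north

Circle about each station: x² + y² = 42.65²; (x + 8.8)² + (y + 94.5)² = 137.55²; (x − 130.1)² + (y + 133.3)² = 215.92².
Subtracting the A equation from the B and C equations removes the quadratic terms:
-17.6 x − 189.0 y = -8093.29
260.2 x − 266.6 y = -10107.52
Solving the 2×2 system: x ≈ 4.6, y ≈ 42.4 km.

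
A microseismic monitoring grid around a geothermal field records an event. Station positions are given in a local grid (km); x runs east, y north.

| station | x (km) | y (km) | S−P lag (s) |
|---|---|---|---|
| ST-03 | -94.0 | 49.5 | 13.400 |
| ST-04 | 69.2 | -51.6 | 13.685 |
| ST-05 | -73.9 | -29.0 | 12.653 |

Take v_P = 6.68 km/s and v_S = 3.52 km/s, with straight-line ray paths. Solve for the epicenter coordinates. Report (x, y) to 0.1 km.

Distance from S−P lag: d = Δt · v_P v_S / (v_P − v_S) = Δt · (6.68·3.52)/(6.68−3.52) ≈ 7.4410·Δt.
So d_ST-03 = 99.71, d_ST-04 = 101.83, d_ST-05 = 94.15 km.
Circle about each station: (x + 94.0)² + (y − 49.5)² = 99.71²; (x − 69.2)² + (y + 51.6)² = 101.83²; (x + 73.9)² + (y + 29.0)² = 94.15².
Subtracting pairs of circle equations eliminates x²+y² and gives linear equations (the radical axes):
326.4 x − 202.2 y = -4262.31
40.2 x − 157.0 y = -3906.18
Solving the 2×2 system: x ≈ 2.8, y ≈ 25.6 km.

2.8 km east, 25.6 km north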